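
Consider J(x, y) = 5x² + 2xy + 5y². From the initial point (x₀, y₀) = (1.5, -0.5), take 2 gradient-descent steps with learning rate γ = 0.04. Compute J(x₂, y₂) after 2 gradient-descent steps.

∇J = (10x + 2y, 2x + 10y)
(x₁, y₁) = (1.5, -0.5) − 0.04·(14, -2) = (0.94, -0.42)
(x₂, y₂) = (0.94, -0.42) − 0.04·(8.56, -2.32) = (0.5976, -0.3272)
J(0.5976, -0.3272) = 1.92985856

1.92985856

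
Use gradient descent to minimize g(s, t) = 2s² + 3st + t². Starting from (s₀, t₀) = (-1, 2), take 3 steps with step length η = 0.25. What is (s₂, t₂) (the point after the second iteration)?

∇g = (4s + 3t, 3s + 2t)
(s₁, t₁) = (-1, 2) − 0.25·(2, 1) = (-1.5, 1.75)
(s₂, t₂) = (-1.5, 1.75) − 0.25·(-0.75, -1) = (-1.3125, 2)

(-1.3125, 2)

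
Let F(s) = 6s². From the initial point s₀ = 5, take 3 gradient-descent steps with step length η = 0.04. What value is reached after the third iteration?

F′(s) = 12s
s₁ = 5 − 0.04·60 = 2.6
s₂ = 2.6 − 0.04·31.2 = 1.352
s₃ = 1.352 − 0.04·16.224 = 0.70304

0.70304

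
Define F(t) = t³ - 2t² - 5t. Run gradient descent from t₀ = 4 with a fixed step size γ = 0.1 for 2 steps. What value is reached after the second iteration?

1.813

F′(t) = 3t² - 4t - 5
Step 1: F′(4) = 27; t₁ = 4 − 0.1·27 = 1.3
Step 2: F′(1.3) = -5.13; t₂ = 1.3 − 0.1·(-5.13) = 1.813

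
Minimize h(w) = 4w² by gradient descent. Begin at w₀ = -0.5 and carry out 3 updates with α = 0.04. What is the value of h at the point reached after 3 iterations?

h′(w) = 8w
w₁ = -0.5 − 0.04·(-4) = -0.34
w₂ = -0.34 − 0.04·(-2.72) = -0.2312
w₃ = -0.2312 − 0.04·(-1.8496) = -0.157216
h(-0.157216) = 0.098867482624

0.098867482624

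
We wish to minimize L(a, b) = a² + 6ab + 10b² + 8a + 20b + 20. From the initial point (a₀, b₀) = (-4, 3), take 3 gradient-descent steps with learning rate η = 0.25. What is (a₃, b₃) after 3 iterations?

∇L = (2a + 6b + 8, 6a + 20b + 20)
Step 1: at (-4, 3), ∇L = (18, 56) → (-4, 3) − 0.25·(18, 56) = (-8.5, -11)
Step 2: at (-8.5, -11), ∇L = (-75, -251) → (-8.5, -11) − 0.25·(-75, -251) = (10.25, 51.75)
Step 3: at (10.25, 51.75), ∇L = (339, 1116.5) → (10.25, 51.75) − 0.25·(339, 1116.5) = (-74.5, -227.375)

(-74.5, -227.375)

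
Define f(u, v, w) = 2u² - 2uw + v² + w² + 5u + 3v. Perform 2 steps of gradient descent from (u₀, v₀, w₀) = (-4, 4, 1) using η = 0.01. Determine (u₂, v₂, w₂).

∇f = (4u - 2w + 5, 2v + 3, -2u + 2w)
(u₁, v₁, w₁) = (-4, 4, 1) − 0.01·(-13, 11, 10) = (-3.87, 3.89, 0.9)
(u₂, v₂, w₂) = (-3.87, 3.89, 0.9) − 0.01·(-12.28, 10.78, 9.54) = (-3.7472, 3.7822, 0.8046)

(-3.7472, 3.7822, 0.8046)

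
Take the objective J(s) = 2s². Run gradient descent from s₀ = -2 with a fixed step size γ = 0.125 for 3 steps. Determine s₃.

-0.25

J′(s) = 4s
s₁ = -2 − 0.125·(-8) = -1
s₂ = -1 − 0.125·(-4) = -0.5
s₃ = -0.5 − 0.125·(-2) = -0.25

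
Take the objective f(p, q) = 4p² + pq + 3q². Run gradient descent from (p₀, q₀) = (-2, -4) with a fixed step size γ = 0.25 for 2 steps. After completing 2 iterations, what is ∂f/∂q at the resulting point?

-15.625

∇f = (8p + q, p + 6q)
(p₁, q₁) = (-2, -4) − 0.25·(-20, -26) = (3, 2.5)
(p₂, q₂) = (3, 2.5) − 0.25·(26.5, 18) = (-3.625, -2)
∂f/∂q at (-3.625, -2) = -15.625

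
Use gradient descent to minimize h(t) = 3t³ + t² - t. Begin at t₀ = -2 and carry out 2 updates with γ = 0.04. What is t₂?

-6.719936

h′(t) = 9t² + 2t - 1
Step 1: h′(-2) = 31; t₁ = -2 − 0.04·31 = -3.24
Step 2: h′(-3.24) = 86.9984; t₂ = -3.24 − 0.04·86.9984 = -6.719936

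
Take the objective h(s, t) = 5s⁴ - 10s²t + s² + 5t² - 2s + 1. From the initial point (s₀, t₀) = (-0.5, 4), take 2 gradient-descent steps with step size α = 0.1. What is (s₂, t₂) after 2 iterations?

∇h = (20s³ - 20st + 2s - 2, -10s² + 10t)
Step 1: at (-0.5, 4), ∇h = (34.5, 37.5) → (-0.5, 4) − 0.1·(34.5, 37.5) = (-3.95, 0.25)
Step 2: at (-3.95, 0.25), ∇h = (-1222.7475, -153.525) → (-3.95, 0.25) − 0.1·(-1222.7475, -153.525) = (118.32475, 15.6025)

(118.32475, 15.6025)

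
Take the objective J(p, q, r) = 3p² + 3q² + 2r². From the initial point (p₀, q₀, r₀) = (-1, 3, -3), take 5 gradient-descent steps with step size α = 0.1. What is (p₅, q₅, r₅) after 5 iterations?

∇J = (6p, 6q, 4r)
Step 1: at (-1, 3, -3), ∇J = (-6, 18, -12) → (-1, 3, -3) − 0.1·(-6, 18, -12) = (-0.4, 1.2, -1.8)
Step 2: at (-0.4, 1.2, -1.8), ∇J = (-2.4, 7.2, -7.2) → (-0.4, 1.2, -1.8) − 0.1·(-2.4, 7.2, -7.2) = (-0.16, 0.48, -1.08)
Step 3: at (-0.16, 0.48, -1.08), ∇J = (-0.96, 2.88, -4.32) → (-0.16, 0.48, -1.08) − 0.1·(-0.96, 2.88, -4.32) = (-0.064, 0.192, -0.648)
Step 4: at (-0.064, 0.192, -0.648), ∇J = (-0.384, 1.152, -2.592) → (-0.064, 0.192, -0.648) − 0.1·(-0.384, 1.152, -2.592) = (-0.0256, 0.0768, -0.3888)
Step 5: at (-0.0256, 0.0768, -0.3888), ∇J = (-0.1536, 0.4608, -1.5552) → (-0.0256, 0.0768, -0.3888) − 0.1·(-0.1536, 0.4608, -1.5552) = (-0.01024, 0.03072, -0.23328)

(-0.01024, 0.03072, -0.23328)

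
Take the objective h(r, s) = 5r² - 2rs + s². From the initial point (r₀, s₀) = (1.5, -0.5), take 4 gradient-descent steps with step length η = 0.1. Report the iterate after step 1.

(-0.1, -0.1)

∇h = (10r - 2s, -2r + 2s)
Step 1: at (1.5, -0.5), ∇h = (16, -4) → (1.5, -0.5) − 0.1·(16, -4) = (-0.1, -0.1)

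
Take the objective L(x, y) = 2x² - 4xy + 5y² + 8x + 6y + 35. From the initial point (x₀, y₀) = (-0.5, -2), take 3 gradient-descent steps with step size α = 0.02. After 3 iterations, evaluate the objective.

23.00478884864

∇L = (4x - 4y + 8, -4x + 10y + 6)
Step 1: at (-0.5, -2), ∇L = (14, -12) → (-0.5, -2) − 0.02·(14, -12) = (-0.78, -1.76)
Step 2: at (-0.78, -1.76), ∇L = (11.92, -8.48) → (-0.78, -1.76) − 0.02·(11.92, -8.48) = (-1.0184, -1.5904)
Step 3: at (-1.0184, -1.5904), ∇L = (10.288, -5.8304) → (-1.0184, -1.5904) − 0.02·(10.288, -5.8304) = (-1.22416, -1.473792)
L(-1.22416, -1.473792) = 23.00478884864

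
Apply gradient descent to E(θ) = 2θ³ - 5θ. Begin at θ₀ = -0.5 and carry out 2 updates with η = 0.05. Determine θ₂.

-0.1066875

E′(θ) = 6θ² - 5
θ₁ = -0.5 − 0.05·(-3.5) = -0.325
θ₂ = -0.325 − 0.05·(-4.36625) = -0.1066875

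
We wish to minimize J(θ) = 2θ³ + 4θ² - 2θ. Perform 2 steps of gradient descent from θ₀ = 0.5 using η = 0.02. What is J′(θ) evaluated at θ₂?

J′(θ) = 6θ² + 8θ - 2
Step 1: J′(0.5) = 3.5; θ₁ = 0.5 − 0.02·3.5 = 0.43
Step 2: J′(0.43) = 2.5494; θ₂ = 0.43 − 0.02·2.5494 = 0.379012
J′(θ) at (0.379012) = 1.893996576864

1.893996576864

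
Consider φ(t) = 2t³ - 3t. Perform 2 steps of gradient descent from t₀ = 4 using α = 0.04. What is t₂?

φ′(t) = 6t² - 3
t₁ = 4 − 0.04·93 = 0.28
t₂ = 0.28 − 0.04·(-2.5296) = 0.381184

0.381184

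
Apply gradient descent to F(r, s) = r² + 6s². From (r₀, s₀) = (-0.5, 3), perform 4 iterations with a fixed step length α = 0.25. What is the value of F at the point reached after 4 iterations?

∇F = (2r, 12s)
(r₁, s₁) = (-0.5, 3) − 0.25·(-1, 36) = (-0.25, -6)
(r₂, s₂) = (-0.25, -6) − 0.25·(-0.5, -72) = (-0.125, 12)
(r₃, s₃) = (-0.125, 12) − 0.25·(-0.25, 144) = (-0.0625, -24)
(r₄, s₄) = (-0.0625, -24) − 0.25·(-0.125, -288) = (-0.03125, 48)
F(-0.03125, 48) = 13824.0009765625

13824.0009765625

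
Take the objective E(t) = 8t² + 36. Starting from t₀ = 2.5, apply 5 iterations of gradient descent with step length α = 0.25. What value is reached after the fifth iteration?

-607.5

E′(t) = 16t
Step 1: E′(2.5) = 40; t₁ = 2.5 − 0.25·40 = -7.5
Step 2: E′(-7.5) = -120; t₂ = -7.5 − 0.25·(-120) = 22.5
Step 3: E′(22.5) = 360; t₃ = 22.5 − 0.25·360 = -67.5
Step 4: E′(-67.5) = -1080; t₄ = -67.5 − 0.25·(-1080) = 202.5
Step 5: E′(202.5) = 3240; t₅ = 202.5 − 0.25·3240 = -607.5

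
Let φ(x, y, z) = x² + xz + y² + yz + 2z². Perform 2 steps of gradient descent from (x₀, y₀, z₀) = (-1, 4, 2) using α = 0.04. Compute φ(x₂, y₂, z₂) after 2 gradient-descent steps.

∇φ = (2x + z, 2y + z, x + y + 4z)
(x₁, y₁, z₁) = (-1, 4, 2) − 0.04·(0, 10, 11) = (-1, 3.6, 1.56)
(x₂, y₂, z₂) = (-1, 3.6, 1.56) − 0.04·(-0.44, 8.76, 8.84) = (-0.9824, 3.2496, 1.2064)
φ(-0.9824, 3.2496, 1.2064) = 17.17096192

17.17096192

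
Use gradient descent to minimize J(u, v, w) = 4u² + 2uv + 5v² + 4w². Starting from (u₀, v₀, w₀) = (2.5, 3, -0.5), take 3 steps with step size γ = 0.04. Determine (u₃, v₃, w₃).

(0.520608, 0.436736, -0.157216)

∇J = (8u + 2v, 2u + 10v, 8w)
(u₁, v₁, w₁) = (2.5, 3, -0.5) − 0.04·(26, 35, -4) = (1.46, 1.6, -0.34)
(u₂, v₂, w₂) = (1.46, 1.6, -0.34) − 0.04·(14.88, 18.92, -2.72) = (0.8648, 0.8432, -0.2312)
(u₃, v₃, w₃) = (0.8648, 0.8432, -0.2312) − 0.04·(8.6048, 10.1616, -1.8496) = (0.520608, 0.436736, -0.157216)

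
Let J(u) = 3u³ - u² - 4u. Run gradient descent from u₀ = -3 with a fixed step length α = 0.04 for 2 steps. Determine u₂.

-21.044864

J′(u) = 9u² - 2u - 4
u₁ = -3 − 0.04·83 = -6.32
u₂ = -6.32 − 0.04·368.1216 = -21.044864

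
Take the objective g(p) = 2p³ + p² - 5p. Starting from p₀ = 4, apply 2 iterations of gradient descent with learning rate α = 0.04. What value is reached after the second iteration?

0.236416

g′(p) = 6p² + 2p - 5
p₁ = 4 − 0.04·99 = 0.04
p₂ = 0.04 − 0.04·(-4.9104) = 0.236416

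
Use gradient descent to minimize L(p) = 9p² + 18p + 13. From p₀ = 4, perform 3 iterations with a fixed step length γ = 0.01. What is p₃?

1.75684

L′(p) = 18p + 18
p₁ = 4 − 0.01·90 = 3.1
p₂ = 3.1 − 0.01·73.8 = 2.362
p₃ = 2.362 − 0.01·60.516 = 1.75684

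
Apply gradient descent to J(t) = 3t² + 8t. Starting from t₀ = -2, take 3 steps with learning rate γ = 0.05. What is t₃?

J′(t) = 6t + 8
Step 1: J′(-2) = -4; t₁ = -2 − 0.05·(-4) = -1.8
Step 2: J′(-1.8) = -2.8; t₂ = -1.8 − 0.05·(-2.8) = -1.66
Step 3: J′(-1.66) = -1.96; t₃ = -1.66 − 0.05·(-1.96) = -1.562

-1.562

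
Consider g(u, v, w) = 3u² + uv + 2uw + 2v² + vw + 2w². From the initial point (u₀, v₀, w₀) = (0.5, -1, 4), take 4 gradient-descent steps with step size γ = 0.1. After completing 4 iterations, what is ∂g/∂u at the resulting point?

-0.9049

∇g = (6u + v + 2w, u + 4v + w, 2u + v + 4w)
Step 1: at (0.5, -1, 4), ∇g = (10, 0.5, 16) → (0.5, -1, 4) − 0.1·(10, 0.5, 16) = (-0.5, -1.05, 2.4)
Step 2: at (-0.5, -1.05, 2.4), ∇g = (0.75, -2.3, 7.55) → (-0.5, -1.05, 2.4) − 0.1·(0.75, -2.3, 7.55) = (-0.575, -0.82, 1.645)
Step 3: at (-0.575, -0.82, 1.645), ∇g = (-0.98, -2.21, 4.61) → (-0.575, -0.82, 1.645) − 0.1·(-0.98, -2.21, 4.61) = (-0.477, -0.599, 1.184)
Step 4: at (-0.477, -0.599, 1.184), ∇g = (-1.093, -1.689, 3.183) → (-0.477, -0.599, 1.184) − 0.1·(-1.093, -1.689, 3.183) = (-0.3677, -0.4301, 0.8657)
∂g/∂u at (-0.3677, -0.4301, 0.8657) = -0.9049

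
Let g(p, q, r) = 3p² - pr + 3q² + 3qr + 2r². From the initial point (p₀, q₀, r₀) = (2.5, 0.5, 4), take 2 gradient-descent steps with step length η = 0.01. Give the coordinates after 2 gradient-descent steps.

∇g = (6p - r, 6q + 3r, -p + 3q + 4r)
Step 1: at (2.5, 0.5, 4), ∇g = (11, 15, 15) → (2.5, 0.5, 4) − 0.01·(11, 15, 15) = (2.39, 0.35, 3.85)
Step 2: at (2.39, 0.35, 3.85), ∇g = (10.49, 13.65, 14.06) → (2.39, 0.35, 3.85) − 0.01·(10.49, 13.65, 14.06) = (2.2851, 0.2135, 3.7094)

(2.2851, 0.2135, 3.7094)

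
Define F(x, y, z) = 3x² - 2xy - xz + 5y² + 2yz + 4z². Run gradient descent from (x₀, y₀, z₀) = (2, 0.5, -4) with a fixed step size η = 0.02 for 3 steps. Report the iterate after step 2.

∇F = (6x - 2y - z, -2x + 10y + 2z, -x + 2y + 8z)
Step 1: at (2, 0.5, -4), ∇F = (15, -7, -33) → (2, 0.5, -4) − 0.02·(15, -7, -33) = (1.7, 0.64, -3.34)
Step 2: at (1.7, 0.64, -3.34), ∇F = (12.26, -3.68, -27.14) → (1.7, 0.64, -3.34) − 0.02·(12.26, -3.68, -27.14) = (1.4548, 0.7136, -2.7972)

(1.4548, 0.7136, -2.7972)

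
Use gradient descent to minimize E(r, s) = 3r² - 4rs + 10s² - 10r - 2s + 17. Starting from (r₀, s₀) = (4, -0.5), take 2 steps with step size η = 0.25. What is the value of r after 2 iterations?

∇E = (6r - 4s - 10, -4r + 20s - 2)
(r₁, s₁) = (4, -0.5) − 0.25·(16, -28) = (0, 6.5)
(r₂, s₂) = (0, 6.5) − 0.25·(-36, 128) = (9, -25.5)
r = 9

9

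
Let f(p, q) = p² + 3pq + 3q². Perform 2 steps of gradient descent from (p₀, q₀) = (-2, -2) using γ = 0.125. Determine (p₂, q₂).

∇f = (2p + 3q, 3p + 6q)
(p₁, q₁) = (-2, -2) − 0.125·(-10, -18) = (-0.75, 0.25)
(p₂, q₂) = (-0.75, 0.25) − 0.125·(-0.75, -0.75) = (-0.65625, 0.34375)

(-0.65625, 0.34375)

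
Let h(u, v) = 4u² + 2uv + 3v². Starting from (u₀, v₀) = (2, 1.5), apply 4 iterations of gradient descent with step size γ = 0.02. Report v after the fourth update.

0.70627584

∇h = (8u + 2v, 2u + 6v)
(u₁, v₁) = (2, 1.5) − 0.02·(19, 13) = (1.62, 1.24)
(u₂, v₂) = (1.62, 1.24) − 0.02·(15.44, 10.68) = (1.3112, 1.0264)
(u₃, v₃) = (1.3112, 1.0264) − 0.02·(12.5424, 8.7808) = (1.060352, 0.850784)
(u₄, v₄) = (1.060352, 0.850784) − 0.02·(10.184384, 7.225408) = (0.85666432, 0.70627584)
v = 0.70627584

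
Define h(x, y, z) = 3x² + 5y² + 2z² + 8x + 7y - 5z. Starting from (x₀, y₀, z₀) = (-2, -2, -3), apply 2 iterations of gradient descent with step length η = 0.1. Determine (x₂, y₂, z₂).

(-1.44, -0.7, -0.28)

∇h = (6x + 8, 10y + 7, 4z - 5)
(x₁, y₁, z₁) = (-2, -2, -3) − 0.1·(-4, -13, -17) = (-1.6, -0.7, -1.3)
(x₂, y₂, z₂) = (-1.6, -0.7, -1.3) − 0.1·(-1.6, 0, -10.2) = (-1.44, -0.7, -0.28)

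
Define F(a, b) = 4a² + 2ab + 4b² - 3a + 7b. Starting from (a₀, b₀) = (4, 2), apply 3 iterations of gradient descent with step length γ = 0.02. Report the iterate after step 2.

(2.8104, 0.8856)

∇F = (8a + 2b - 3, 2a + 8b + 7)
Step 1: at (4, 2), ∇F = (33, 31) → (4, 2) − 0.02·(33, 31) = (3.34, 1.38)
Step 2: at (3.34, 1.38), ∇F = (26.48, 24.72) → (3.34, 1.38) − 0.02·(26.48, 24.72) = (2.8104, 0.8856)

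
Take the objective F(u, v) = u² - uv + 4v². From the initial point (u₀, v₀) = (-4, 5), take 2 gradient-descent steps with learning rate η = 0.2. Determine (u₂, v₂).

(-1.6, 2)

∇F = (2u - v, -u + 8v)
(u₁, v₁) = (-4, 5) − 0.2·(-13, 44) = (-1.4, -3.8)
(u₂, v₂) = (-1.4, -3.8) − 0.2·(1, -29) = (-1.6, 2)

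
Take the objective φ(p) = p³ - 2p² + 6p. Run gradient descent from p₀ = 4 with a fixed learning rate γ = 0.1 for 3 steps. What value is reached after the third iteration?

φ′(p) = 3p² - 4p + 6
p₁ = 4 − 0.1·38 = 0.2
p₂ = 0.2 − 0.1·5.32 = -0.332
p₃ = -0.332 − 0.1·7.658672 = -1.0978672

-1.0978672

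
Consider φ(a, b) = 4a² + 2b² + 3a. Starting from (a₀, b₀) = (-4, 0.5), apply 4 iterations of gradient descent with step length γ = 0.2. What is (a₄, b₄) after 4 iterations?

(-0.8448, 0.0008)

∇φ = (8a + 3, 4b)
Step 1: at (-4, 0.5), ∇φ = (-29, 2) → (-4, 0.5) − 0.2·(-29, 2) = (1.8, 0.1)
Step 2: at (1.8, 0.1), ∇φ = (17.4, 0.4) → (1.8, 0.1) − 0.2·(17.4, 0.4) = (-1.68, 0.02)
Step 3: at (-1.68, 0.02), ∇φ = (-10.44, 0.08) → (-1.68, 0.02) − 0.2·(-10.44, 0.08) = (0.408, 0.004)
Step 4: at (0.408, 0.004), ∇φ = (6.264, 0.016) → (0.408, 0.004) − 0.2·(6.264, 0.016) = (-0.8448, 0.0008)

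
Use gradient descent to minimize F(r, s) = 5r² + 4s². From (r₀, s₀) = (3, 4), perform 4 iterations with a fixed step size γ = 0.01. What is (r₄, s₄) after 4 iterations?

(1.9683, 2.86557184)

∇F = (10r, 8s)
(r₁, s₁) = (3, 4) − 0.01·(30, 32) = (2.7, 3.68)
(r₂, s₂) = (2.7, 3.68) − 0.01·(27, 29.44) = (2.43, 3.3856)
(r₃, s₃) = (2.43, 3.3856) − 0.01·(24.3, 27.0848) = (2.187, 3.114752)
(r₄, s₄) = (2.187, 3.114752) − 0.01·(21.87, 24.918016) = (1.9683, 2.86557184)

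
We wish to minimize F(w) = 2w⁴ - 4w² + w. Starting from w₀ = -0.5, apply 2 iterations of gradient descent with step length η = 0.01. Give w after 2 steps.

F′(w) = 8w³ - 8w + 1
w₁ = -0.5 − 0.01·4 = -0.54
w₂ = -0.54 − 0.01·4.060288 = -0.58060288

-0.58060288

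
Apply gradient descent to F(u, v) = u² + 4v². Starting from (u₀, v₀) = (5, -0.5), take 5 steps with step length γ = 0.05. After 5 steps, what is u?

2.95245

∇F = (2u, 8v)
Step 1: at (5, -0.5), ∇F = (10, -4) → (5, -0.5) − 0.05·(10, -4) = (4.5, -0.3)
Step 2: at (4.5, -0.3), ∇F = (9, -2.4) → (4.5, -0.3) − 0.05·(9, -2.4) = (4.05, -0.18)
Step 3: at (4.05, -0.18), ∇F = (8.1, -1.44) → (4.05, -0.18) − 0.05·(8.1, -1.44) = (3.645, -0.108)
Step 4: at (3.645, -0.108), ∇F = (7.29, -0.864) → (3.645, -0.108) − 0.05·(7.29, -0.864) = (3.2805, -0.0648)
Step 5: at (3.2805, -0.0648), ∇F = (6.561, -0.5184) → (3.2805, -0.0648) − 0.05·(6.561, -0.5184) = (2.95245, -0.03888)
u = 2.95245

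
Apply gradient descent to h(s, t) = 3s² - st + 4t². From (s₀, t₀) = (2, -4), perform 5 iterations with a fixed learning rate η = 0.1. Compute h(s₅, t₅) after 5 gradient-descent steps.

∇h = (6s - t, -s + 8t)
(s₁, t₁) = (2, -4) − 0.1·(16, -34) = (0.4, -0.6)
(s₂, t₂) = (0.4, -0.6) − 0.1·(3, -5.2) = (0.1, -0.08)
(s₃, t₃) = (0.1, -0.08) − 0.1·(0.68, -0.74) = (0.032, -0.006)
(s₄, t₄) = (0.032, -0.006) − 0.1·(0.198, -0.08) = (0.0122, 0.002)
(s₅, t₅) = (0.0122, 0.002) − 0.1·(0.0712, 0.0038) = (0.00508, 0.00162)
h(0.00508, 0.00162) = 0.0000796872

0.0000796872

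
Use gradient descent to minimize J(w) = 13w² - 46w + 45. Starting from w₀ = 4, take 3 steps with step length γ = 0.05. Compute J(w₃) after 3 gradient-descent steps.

J′(w) = 26w - 46
w₁ = 4 − 0.05·58 = 1.1
w₂ = 1.1 − 0.05·(-17.4) = 1.97
w₃ = 1.97 − 0.05·5.22 = 1.709
J(1.709) = 4.354853

4.354853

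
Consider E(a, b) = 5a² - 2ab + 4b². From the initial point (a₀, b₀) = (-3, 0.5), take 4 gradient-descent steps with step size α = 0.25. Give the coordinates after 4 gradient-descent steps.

∇E = (10a - 2b, -2a + 8b)
(a₁, b₁) = (-3, 0.5) − 0.25·(-31, 10) = (4.75, -2)
(a₂, b₂) = (4.75, -2) − 0.25·(51.5, -25.5) = (-8.125, 4.375)
(a₃, b₃) = (-8.125, 4.375) − 0.25·(-90, 51.25) = (14.375, -8.4375)
(a₄, b₄) = (14.375, -8.4375) − 0.25·(160.625, -96.25) = (-25.78125, 15.625)

(-25.78125, 15.625)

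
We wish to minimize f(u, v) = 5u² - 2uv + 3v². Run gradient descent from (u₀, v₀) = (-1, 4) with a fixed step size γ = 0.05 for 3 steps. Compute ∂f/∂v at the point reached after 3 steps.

7.432

∇f = (10u - 2v, -2u + 6v)
(u₁, v₁) = (-1, 4) − 0.05·(-18, 26) = (-0.1, 2.7)
(u₂, v₂) = (-0.1, 2.7) − 0.05·(-6.4, 16.4) = (0.22, 1.88)
(u₃, v₃) = (0.22, 1.88) − 0.05·(-1.56, 10.84) = (0.298, 1.338)
∂f/∂v at (0.298, 1.338) = 7.432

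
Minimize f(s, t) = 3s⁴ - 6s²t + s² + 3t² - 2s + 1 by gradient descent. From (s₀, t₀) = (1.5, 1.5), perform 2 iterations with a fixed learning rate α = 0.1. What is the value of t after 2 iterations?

0.7815

∇f = (12s³ - 12st + 2s - 2, -6s² + 6t)
Step 1: at (1.5, 1.5), ∇f = (14.5, -4.5) → (1.5, 1.5) − 0.1·(14.5, -4.5) = (0.05, 1.95)
Step 2: at (0.05, 1.95), ∇f = (-3.0685, 11.685) → (0.05, 1.95) − 0.1·(-3.0685, 11.685) = (0.35685, 0.7815)
t = 0.7815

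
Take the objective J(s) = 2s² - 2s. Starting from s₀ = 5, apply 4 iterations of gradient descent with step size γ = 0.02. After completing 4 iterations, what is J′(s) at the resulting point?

J′(s) = 4s - 2
Step 1: J′(5) = 18; s₁ = 5 − 0.02·18 = 4.64
Step 2: J′(4.64) = 16.56; s₂ = 4.64 − 0.02·16.56 = 4.3088
Step 3: J′(4.3088) = 15.2352; s₃ = 4.3088 − 0.02·15.2352 = 4.004096
Step 4: J′(4.004096) = 14.016384; s₄ = 4.004096 − 0.02·14.016384 = 3.72376832
J′(s) at (3.72376832) = 12.89507328

12.89507328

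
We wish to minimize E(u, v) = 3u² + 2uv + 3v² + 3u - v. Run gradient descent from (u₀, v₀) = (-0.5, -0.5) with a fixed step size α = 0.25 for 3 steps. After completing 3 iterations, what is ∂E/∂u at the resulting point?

3

∇E = (6u + 2v + 3, 2u + 6v - 1)
(u₁, v₁) = (-0.5, -0.5) − 0.25·(-1, -5) = (-0.25, 0.75)
(u₂, v₂) = (-0.25, 0.75) − 0.25·(3, 3) = (-1, 0)
(u₃, v₃) = (-1, 0) − 0.25·(-3, -3) = (-0.25, 0.75)
∂E/∂u at (-0.25, 0.75) = 3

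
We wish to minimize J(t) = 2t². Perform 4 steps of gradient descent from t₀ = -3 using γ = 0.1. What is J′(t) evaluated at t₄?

-1.5552

J′(t) = 4t
t₁ = -3 − 0.1·(-12) = -1.8
t₂ = -1.8 − 0.1·(-7.2) = -1.08
t₃ = -1.08 − 0.1·(-4.32) = -0.648
t₄ = -0.648 − 0.1·(-2.592) = -0.3888
J′(t) at (-0.3888) = -1.5552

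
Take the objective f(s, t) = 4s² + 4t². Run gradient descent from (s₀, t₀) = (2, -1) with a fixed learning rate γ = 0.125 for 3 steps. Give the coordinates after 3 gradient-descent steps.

∇f = (8s, 8t)
(s₁, t₁) = (2, -1) − 0.125·(16, -8) = (0, 0)
(s₂, t₂) = (0, 0) − 0.125·(0, 0) = (0, 0)
(s₃, t₃) = (0, 0) − 0.125·(0, 0) = (0, 0)

(0, 0)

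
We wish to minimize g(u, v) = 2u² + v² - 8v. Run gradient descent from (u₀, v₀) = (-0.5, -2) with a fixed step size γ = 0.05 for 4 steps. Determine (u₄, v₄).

(-0.2048, 0.0634)

∇g = (4u, 2v - 8)
(u₁, v₁) = (-0.5, -2) − 0.05·(-2, -12) = (-0.4, -1.4)
(u₂, v₂) = (-0.4, -1.4) − 0.05·(-1.6, -10.8) = (-0.32, -0.86)
(u₃, v₃) = (-0.32, -0.86) − 0.05·(-1.28, -9.72) = (-0.256, -0.374)
(u₄, v₄) = (-0.256, -0.374) − 0.05·(-1.024, -8.748) = (-0.2048, 0.0634)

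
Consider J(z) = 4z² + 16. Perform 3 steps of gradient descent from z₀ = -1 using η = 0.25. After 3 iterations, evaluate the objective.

J′(z) = 8z
Step 1: J′(-1) = -8; z₁ = -1 − 0.25·(-8) = 1
Step 2: J′(1) = 8; z₂ = 1 − 0.25·8 = -1
Step 3: J′(-1) = -8; z₃ = -1 − 0.25·(-8) = 1
J(1) = 20

20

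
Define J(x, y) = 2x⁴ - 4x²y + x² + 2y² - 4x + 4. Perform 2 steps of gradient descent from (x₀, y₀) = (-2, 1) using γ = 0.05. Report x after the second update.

1.2272

∇J = (8x³ - 8xy + 2x - 4, -4x² + 4y)
Step 1: at (-2, 1), ∇J = (-56, -12) → (-2, 1) − 0.05·(-56, -12) = (0.8, 1.6)
Step 2: at (0.8, 1.6), ∇J = (-8.544, 3.84) → (0.8, 1.6) − 0.05·(-8.544, 3.84) = (1.2272, 1.408)
x = 1.2272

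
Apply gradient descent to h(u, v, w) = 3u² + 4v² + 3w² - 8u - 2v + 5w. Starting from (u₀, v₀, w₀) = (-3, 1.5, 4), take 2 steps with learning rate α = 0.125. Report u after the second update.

1.0625

∇h = (6u - 8, 8v - 2, 6w + 5)
(u₁, v₁, w₁) = (-3, 1.5, 4) − 0.125·(-26, 10, 29) = (0.25, 0.25, 0.375)
(u₂, v₂, w₂) = (0.25, 0.25, 0.375) − 0.125·(-6.5, 0, 7.25) = (1.0625, 0.25, -0.53125)
u = 1.0625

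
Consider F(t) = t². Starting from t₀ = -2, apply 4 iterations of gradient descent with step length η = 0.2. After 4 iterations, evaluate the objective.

F′(t) = 2t
t₁ = -2 − 0.2·(-4) = -1.2
t₂ = -1.2 − 0.2·(-2.4) = -0.72
t₃ = -0.72 − 0.2·(-1.44) = -0.432
t₄ = -0.432 − 0.2·(-0.864) = -0.2592
F(-0.2592) = 0.06718464

0.06718464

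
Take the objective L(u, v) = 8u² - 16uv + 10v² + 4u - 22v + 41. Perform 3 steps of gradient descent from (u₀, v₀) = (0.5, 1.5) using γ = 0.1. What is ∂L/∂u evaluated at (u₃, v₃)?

70.176

∇L = (16u - 16v + 4, -16u + 20v - 22)
(u₁, v₁) = (0.5, 1.5) − 0.1·(-12, 0) = (1.7, 1.5)
(u₂, v₂) = (1.7, 1.5) − 0.1·(7.2, -19.2) = (0.98, 3.42)
(u₃, v₃) = (0.98, 3.42) − 0.1·(-35.04, 30.72) = (4.484, 0.348)
∂L/∂u at (4.484, 0.348) = 70.176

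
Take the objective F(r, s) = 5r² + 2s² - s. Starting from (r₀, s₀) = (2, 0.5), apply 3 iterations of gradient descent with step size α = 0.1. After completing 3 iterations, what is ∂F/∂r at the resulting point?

0

∇F = (10r, 4s - 1)
(r₁, s₁) = (2, 0.5) − 0.1·(20, 1) = (0, 0.4)
(r₂, s₂) = (0, 0.4) − 0.1·(0, 0.6) = (0, 0.34)
(r₃, s₃) = (0, 0.34) − 0.1·(0, 0.36) = (0, 0.304)
∂F/∂r at (0, 0.304) = 0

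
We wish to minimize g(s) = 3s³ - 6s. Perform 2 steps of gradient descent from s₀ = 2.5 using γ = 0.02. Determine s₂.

g′(s) = 9s² - 6
s₁ = 2.5 − 0.02·50.25 = 1.495
s₂ = 1.495 − 0.02·14.115225 = 1.2126955

1.2126955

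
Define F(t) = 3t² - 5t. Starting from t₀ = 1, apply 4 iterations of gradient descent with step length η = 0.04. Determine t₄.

0.88893696

F′(t) = 6t - 5
Step 1: F′(1) = 1; t₁ = 1 − 0.04·1 = 0.96
Step 2: F′(0.96) = 0.76; t₂ = 0.96 − 0.04·0.76 = 0.9296
Step 3: F′(0.9296) = 0.5776; t₃ = 0.9296 − 0.04·0.5776 = 0.906496
Step 4: F′(0.906496) = 0.438976; t₄ = 0.906496 − 0.04·0.438976 = 0.88893696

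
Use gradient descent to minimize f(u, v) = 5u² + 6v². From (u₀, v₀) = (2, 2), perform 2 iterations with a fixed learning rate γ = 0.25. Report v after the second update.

∇f = (10u, 12v)
Step 1: at (2, 2), ∇f = (20, 24) → (2, 2) − 0.25·(20, 24) = (-3, -4)
Step 2: at (-3, -4), ∇f = (-30, -48) → (-3, -4) − 0.25·(-30, -48) = (4.5, 8)
v = 8

8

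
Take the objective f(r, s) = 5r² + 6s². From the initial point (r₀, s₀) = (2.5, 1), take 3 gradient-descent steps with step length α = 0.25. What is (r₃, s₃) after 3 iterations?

(-8.4375, -8)

∇f = (10r, 12s)
(r₁, s₁) = (2.5, 1) − 0.25·(25, 12) = (-3.75, -2)
(r₂, s₂) = (-3.75, -2) − 0.25·(-37.5, -24) = (5.625, 4)
(r₃, s₃) = (5.625, 4) − 0.25·(56.25, 48) = (-8.4375, -8)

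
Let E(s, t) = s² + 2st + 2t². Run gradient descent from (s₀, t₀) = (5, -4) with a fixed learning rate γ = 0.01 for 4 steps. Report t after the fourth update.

∇E = (2s + 2t, 2s + 4t)
Step 1: at (5, -4), ∇E = (2, -6) → (5, -4) − 0.01·(2, -6) = (4.98, -3.94)
Step 2: at (4.98, -3.94), ∇E = (2.08, -5.8) → (4.98, -3.94) − 0.01·(2.08, -5.8) = (4.9592, -3.882)
Step 3: at (4.9592, -3.882), ∇E = (2.1544, -5.6096) → (4.9592, -3.882) − 0.01·(2.1544, -5.6096) = (4.937656, -3.825904)
Step 4: at (4.937656, -3.825904), ∇E = (2.223504, -5.428304) → (4.937656, -3.825904) − 0.01·(2.223504, -5.428304) = (4.91542096, -3.77162096)
t = -3.77162096

-3.77162096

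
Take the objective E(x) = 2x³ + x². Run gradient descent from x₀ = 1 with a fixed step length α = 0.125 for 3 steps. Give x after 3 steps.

E′(x) = 6x² + 2x
Step 1: E′(1) = 8; x₁ = 1 − 0.125·8 = 0
Step 2: E′(0) = 0; x₂ = 0 − 0.125·0 = 0
Step 3: E′(0) = 0; x₃ = 0 − 0.125·0 = 0

0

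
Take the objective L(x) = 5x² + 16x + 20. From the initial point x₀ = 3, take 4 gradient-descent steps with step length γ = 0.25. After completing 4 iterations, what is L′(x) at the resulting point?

232.875

L′(x) = 10x + 16
x₁ = 3 − 0.25·46 = -8.5
x₂ = -8.5 − 0.25·(-69) = 8.75
x₃ = 8.75 − 0.25·103.5 = -17.125
x₄ = -17.125 − 0.25·(-155.25) = 21.6875
L′(x) at (21.6875) = 232.875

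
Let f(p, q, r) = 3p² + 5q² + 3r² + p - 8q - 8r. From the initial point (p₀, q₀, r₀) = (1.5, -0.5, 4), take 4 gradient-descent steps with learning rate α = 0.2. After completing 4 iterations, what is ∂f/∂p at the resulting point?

0.016

∇f = (6p + 1, 10q - 8, 6r - 8)
(p₁, q₁, r₁) = (1.5, -0.5, 4) − 0.2·(10, -13, 16) = (-0.5, 2.1, 0.8)
(p₂, q₂, r₂) = (-0.5, 2.1, 0.8) − 0.2·(-2, 13, -3.2) = (-0.1, -0.5, 1.44)
(p₃, q₃, r₃) = (-0.1, -0.5, 1.44) − 0.2·(0.4, -13, 0.64) = (-0.18, 2.1, 1.312)
(p₄, q₄, r₄) = (-0.18, 2.1, 1.312) − 0.2·(-0.08, 13, -0.128) = (-0.164, -0.5, 1.3376)
∂f/∂p at (-0.164, -0.5, 1.3376) = 0.016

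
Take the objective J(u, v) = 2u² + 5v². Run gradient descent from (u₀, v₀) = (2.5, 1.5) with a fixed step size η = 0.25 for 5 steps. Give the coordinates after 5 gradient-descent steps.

(0, -11.390625)

∇J = (4u, 10v)
Step 1: at (2.5, 1.5), ∇J = (10, 15) → (2.5, 1.5) − 0.25·(10, 15) = (0, -2.25)
Step 2: at (0, -2.25), ∇J = (0, -22.5) → (0, -2.25) − 0.25·(0, -22.5) = (0, 3.375)
Step 3: at (0, 3.375), ∇J = (0, 33.75) → (0, 3.375) − 0.25·(0, 33.75) = (0, -5.0625)
Step 4: at (0, -5.0625), ∇J = (0, -50.625) → (0, -5.0625) − 0.25·(0, -50.625) = (0, 7.59375)
Step 5: at (0, 7.59375), ∇J = (0, 75.9375) → (0, 7.59375) − 0.25·(0, 75.9375) = (0, -11.390625)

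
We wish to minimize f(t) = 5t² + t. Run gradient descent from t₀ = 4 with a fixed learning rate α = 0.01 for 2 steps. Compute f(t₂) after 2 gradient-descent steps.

f′(t) = 10t + 1
t₁ = 4 − 0.01·41 = 3.59
t₂ = 3.59 − 0.01·36.9 = 3.221
f(3.221) = 55.095205

55.095205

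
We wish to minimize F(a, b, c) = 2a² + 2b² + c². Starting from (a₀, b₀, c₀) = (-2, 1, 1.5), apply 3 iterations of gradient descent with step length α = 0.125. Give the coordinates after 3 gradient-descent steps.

∇F = (4a, 4b, 2c)
(a₁, b₁, c₁) = (-2, 1, 1.5) − 0.125·(-8, 4, 3) = (-1, 0.5, 1.125)
(a₂, b₂, c₂) = (-1, 0.5, 1.125) − 0.125·(-4, 2, 2.25) = (-0.5, 0.25, 0.84375)
(a₃, b₃, c₃) = (-0.5, 0.25, 0.84375) − 0.125·(-2, 1, 1.6875) = (-0.25, 0.125, 0.6328125)

(-0.25, 0.125, 0.6328125)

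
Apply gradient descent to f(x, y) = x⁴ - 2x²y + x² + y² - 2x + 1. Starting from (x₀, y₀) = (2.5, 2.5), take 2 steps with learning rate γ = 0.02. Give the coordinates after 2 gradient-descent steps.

∇f = (4x³ - 4xy + 2x - 2, -2x² + 2y)
(x₁, y₁) = (2.5, 2.5) − 0.02·(40.5, -7.5) = (1.69, 2.65)
(x₂, y₂) = (1.69, 2.65) − 0.02·(2.773236, -0.4122) = (1.63453528, 2.658244)

(1.63453528, 2.658244)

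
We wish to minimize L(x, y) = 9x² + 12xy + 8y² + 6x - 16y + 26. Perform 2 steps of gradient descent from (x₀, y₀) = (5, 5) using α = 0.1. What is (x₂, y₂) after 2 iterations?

(16.76, 18.76)

∇L = (18x + 12y + 6, 12x + 16y - 16)
Step 1: at (5, 5), ∇L = (156, 124) → (5, 5) − 0.1·(156, 124) = (-10.6, -7.4)
Step 2: at (-10.6, -7.4), ∇L = (-273.6, -261.6) → (-10.6, -7.4) − 0.1·(-273.6, -261.6) = (16.76, 18.76)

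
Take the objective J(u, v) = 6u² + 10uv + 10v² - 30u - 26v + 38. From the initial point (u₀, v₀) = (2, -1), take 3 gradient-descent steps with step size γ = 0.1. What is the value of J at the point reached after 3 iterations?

∇J = (12u + 10v - 30, 10u + 20v - 26)
(u₁, v₁) = (2, -1) − 0.1·(-16, -26) = (3.6, 1.6)
(u₂, v₂) = (3.6, 1.6) − 0.1·(29.2, 42) = (0.68, -2.6)
(u₃, v₃) = (0.68, -2.6) − 0.1·(-47.84, -71.2) = (5.464, 4.52)
J(5.464, 4.52) = 386.968576

386.968576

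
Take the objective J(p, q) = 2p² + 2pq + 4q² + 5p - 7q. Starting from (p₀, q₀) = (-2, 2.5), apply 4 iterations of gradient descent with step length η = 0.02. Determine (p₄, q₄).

(-2.10541696, 1.94220672)

∇J = (4p + 2q + 5, 2p + 8q - 7)
(p₁, q₁) = (-2, 2.5) − 0.02·(2, 9) = (-2.04, 2.32)
(p₂, q₂) = (-2.04, 2.32) − 0.02·(1.48, 7.48) = (-2.0696, 2.1704)
(p₃, q₃) = (-2.0696, 2.1704) − 0.02·(1.0624, 6.224) = (-2.090848, 2.04592)
(p₄, q₄) = (-2.090848, 2.04592) − 0.02·(0.728448, 5.185664) = (-2.10541696, 1.94220672)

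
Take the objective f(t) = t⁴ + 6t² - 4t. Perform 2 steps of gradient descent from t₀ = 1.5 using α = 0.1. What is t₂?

1.43125

f′(t) = 4t³ + 12t - 4
Step 1: f′(1.5) = 27.5; t₁ = 1.5 − 0.1·27.5 = -1.25
Step 2: f′(-1.25) = -26.8125; t₂ = -1.25 − 0.1·(-26.8125) = 1.43125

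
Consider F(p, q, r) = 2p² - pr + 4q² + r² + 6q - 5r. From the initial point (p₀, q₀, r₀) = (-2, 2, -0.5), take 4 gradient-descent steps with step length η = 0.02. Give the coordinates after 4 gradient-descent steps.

∇F = (4p - r, 8q + 6, -p + 2r - 5)
(p₁, q₁, r₁) = (-2, 2, -0.5) − 0.02·(-7.5, 22, -4) = (-1.85, 1.56, -0.42)
(p₂, q₂, r₂) = (-1.85, 1.56, -0.42) − 0.02·(-6.98, 18.48, -3.99) = (-1.7104, 1.1904, -0.3402)
(p₃, q₃, r₃) = (-1.7104, 1.1904, -0.3402) − 0.02·(-6.5014, 15.5232, -3.97) = (-1.580372, 0.879936, -0.2608)
(p₄, q₄, r₄) = (-1.580372, 0.879936, -0.2608) − 0.02·(-6.060688, 13.039488, -3.941228) = (-1.45915824, 0.61914624, -0.18197544)

(-1.45915824, 0.61914624, -0.18197544)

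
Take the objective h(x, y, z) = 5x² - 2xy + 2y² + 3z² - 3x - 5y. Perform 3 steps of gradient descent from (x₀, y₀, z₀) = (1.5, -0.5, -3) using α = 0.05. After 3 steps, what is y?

0.5755

∇h = (10x - 2y - 3, -2x + 4y - 5, 6z)
(x₁, y₁, z₁) = (1.5, -0.5, -3) − 0.05·(13, -10, -18) = (0.85, 0, -2.1)
(x₂, y₂, z₂) = (0.85, 0, -2.1) − 0.05·(5.5, -6.7, -12.6) = (0.575, 0.335, -1.47)
(x₃, y₃, z₃) = (0.575, 0.335, -1.47) − 0.05·(2.08, -4.81, -8.82) = (0.471, 0.5755, -1.029)
y = 0.5755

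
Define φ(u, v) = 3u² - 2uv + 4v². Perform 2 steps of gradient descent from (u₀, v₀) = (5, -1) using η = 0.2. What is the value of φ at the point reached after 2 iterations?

28.8016

∇φ = (6u - 2v, -2u + 8v)
Step 1: at (5, -1), ∇φ = (32, -18) → (5, -1) − 0.2·(32, -18) = (-1.4, 2.6)
Step 2: at (-1.4, 2.6), ∇φ = (-13.6, 23.6) → (-1.4, 2.6) − 0.2·(-13.6, 23.6) = (1.32, -2.12)
φ(1.32, -2.12) = 28.8016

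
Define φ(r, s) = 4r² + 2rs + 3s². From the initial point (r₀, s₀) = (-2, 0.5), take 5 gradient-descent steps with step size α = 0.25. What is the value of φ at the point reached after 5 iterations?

141.1533203125

∇φ = (8r + 2s, 2r + 6s)
Step 1: at (-2, 0.5), ∇φ = (-15, -1) → (-2, 0.5) − 0.25·(-15, -1) = (1.75, 0.75)
Step 2: at (1.75, 0.75), ∇φ = (15.5, 8) → (1.75, 0.75) − 0.25·(15.5, 8) = (-2.125, -1.25)
Step 3: at (-2.125, -1.25), ∇φ = (-19.5, -11.75) → (-2.125, -1.25) − 0.25·(-19.5, -11.75) = (2.75, 1.6875)
Step 4: at (2.75, 1.6875), ∇φ = (25.375, 15.625) → (2.75, 1.6875) − 0.25·(25.375, 15.625) = (-3.59375, -2.21875)
Step 5: at (-3.59375, -2.21875), ∇φ = (-33.1875, -20.5) → (-3.59375, -2.21875) − 0.25·(-33.1875, -20.5) = (4.703125, 2.90625)
φ(4.703125, 2.90625) = 141.1533203125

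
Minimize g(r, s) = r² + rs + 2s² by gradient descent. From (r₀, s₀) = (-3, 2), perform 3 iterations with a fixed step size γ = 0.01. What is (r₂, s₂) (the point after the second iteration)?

(-2.9203, 1.9016)

∇g = (2r + s, r + 4s)
(r₁, s₁) = (-3, 2) − 0.01·(-4, 5) = (-2.96, 1.95)
(r₂, s₂) = (-2.96, 1.95) − 0.01·(-3.97, 4.84) = (-2.9203, 1.9016)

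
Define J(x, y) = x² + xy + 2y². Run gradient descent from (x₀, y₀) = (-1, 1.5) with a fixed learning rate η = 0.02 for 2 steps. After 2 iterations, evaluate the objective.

3.09839672

∇J = (2x + y, x + 4y)
Step 1: at (-1, 1.5), ∇J = (-0.5, 5) → (-1, 1.5) − 0.02·(-0.5, 5) = (-0.99, 1.4)
Step 2: at (-0.99, 1.4), ∇J = (-0.58, 4.61) → (-0.99, 1.4) − 0.02·(-0.58, 4.61) = (-0.9784, 1.3078)
J(-0.9784, 1.3078) = 3.09839672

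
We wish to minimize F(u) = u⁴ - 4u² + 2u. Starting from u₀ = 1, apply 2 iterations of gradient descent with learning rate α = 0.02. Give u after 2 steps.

F′(u) = 4u³ - 8u + 2
Step 1: F′(1) = -2; u₁ = 1 − 0.02·(-2) = 1.04
Step 2: F′(1.04) = -1.820544; u₂ = 1.04 − 0.02·(-1.820544) = 1.07641088

1.07641088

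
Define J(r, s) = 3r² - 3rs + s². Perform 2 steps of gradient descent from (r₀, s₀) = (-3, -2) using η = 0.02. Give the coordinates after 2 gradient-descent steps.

(-2.5548, -2.1816)

∇J = (6r - 3s, -3r + 2s)
(r₁, s₁) = (-3, -2) − 0.02·(-12, 5) = (-2.76, -2.1)
(r₂, s₂) = (-2.76, -2.1) − 0.02·(-10.26, 4.08) = (-2.5548, -2.1816)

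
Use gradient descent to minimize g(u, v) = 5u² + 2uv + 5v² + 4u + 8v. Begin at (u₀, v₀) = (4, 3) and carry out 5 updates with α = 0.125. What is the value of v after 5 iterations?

∇g = (10u + 2v + 4, 2u + 10v + 8)
Step 1: at (4, 3), ∇g = (50, 46) → (4, 3) − 0.125·(50, 46) = (-2.25, -2.75)
Step 2: at (-2.25, -2.75), ∇g = (-24, -24) → (-2.25, -2.75) − 0.125·(-24, -24) = (0.75, 0.25)
Step 3: at (0.75, 0.25), ∇g = (12, 12) → (0.75, 0.25) − 0.125·(12, 12) = (-0.75, -1.25)
Step 4: at (-0.75, -1.25), ∇g = (-6, -6) → (-0.75, -1.25) − 0.125·(-6, -6) = (0, -0.5)
Step 5: at (0, -0.5), ∇g = (3, 3) → (0, -0.5) − 0.125·(3, 3) = (-0.375, -0.875)
v = -0.875

-0.875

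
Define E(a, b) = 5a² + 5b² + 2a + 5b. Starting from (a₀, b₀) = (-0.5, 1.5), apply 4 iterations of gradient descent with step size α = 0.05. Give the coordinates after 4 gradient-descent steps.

∇E = (10a + 2, 10b + 5)
(a₁, b₁) = (-0.5, 1.5) − 0.05·(-3, 20) = (-0.35, 0.5)
(a₂, b₂) = (-0.35, 0.5) − 0.05·(-1.5, 10) = (-0.275, 0)
(a₃, b₃) = (-0.275, 0) − 0.05·(-0.75, 5) = (-0.2375, -0.25)
(a₄, b₄) = (-0.2375, -0.25) − 0.05·(-0.375, 2.5) = (-0.21875, -0.375)

(-0.21875, -0.375)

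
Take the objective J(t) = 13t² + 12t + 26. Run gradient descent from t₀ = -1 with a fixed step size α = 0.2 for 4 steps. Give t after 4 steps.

-168.0144

J′(t) = 26t + 12
t₁ = -1 − 0.2·(-14) = 1.8
t₂ = 1.8 − 0.2·58.8 = -9.96
t₃ = -9.96 − 0.2·(-246.96) = 39.432
t₄ = 39.432 − 0.2·1037.232 = -168.0144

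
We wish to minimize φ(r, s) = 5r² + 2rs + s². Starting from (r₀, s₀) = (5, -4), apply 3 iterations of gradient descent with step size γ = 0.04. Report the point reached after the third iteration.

(1.712576, -3.883136)

∇φ = (10r + 2s, 2r + 2s)
(r₁, s₁) = (5, -4) − 0.04·(42, 2) = (3.32, -4.08)
(r₂, s₂) = (3.32, -4.08) − 0.04·(25.04, -1.52) = (2.3184, -4.0192)
(r₃, s₃) = (2.3184, -4.0192) − 0.04·(15.1456, -3.4016) = (1.712576, -3.883136)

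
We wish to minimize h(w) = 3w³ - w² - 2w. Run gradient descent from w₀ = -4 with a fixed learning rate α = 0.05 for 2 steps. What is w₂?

-72.0625

h′(w) = 9w² - 2w - 2
w₁ = -4 − 0.05·150 = -11.5
w₂ = -11.5 − 0.05·1211.25 = -72.0625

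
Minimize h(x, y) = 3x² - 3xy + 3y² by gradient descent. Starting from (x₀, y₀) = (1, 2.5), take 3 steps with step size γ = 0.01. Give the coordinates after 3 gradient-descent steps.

∇h = (6x - 3y, -3x + 6y)
(x₁, y₁) = (1, 2.5) − 0.01·(-1.5, 12) = (1.015, 2.38)
(x₂, y₂) = (1.015, 2.38) − 0.01·(-1.05, 11.235) = (1.0255, 2.26765)
(x₃, y₃) = (1.0255, 2.26765) − 0.01·(-0.64995, 10.5294) = (1.0319995, 2.162356)

(1.0319995, 2.162356)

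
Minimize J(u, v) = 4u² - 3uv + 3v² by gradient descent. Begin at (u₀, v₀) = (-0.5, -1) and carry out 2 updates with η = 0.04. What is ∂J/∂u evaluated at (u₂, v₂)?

-1.2544

∇J = (8u - 3v, -3u + 6v)
(u₁, v₁) = (-0.5, -1) − 0.04·(-1, -4.5) = (-0.46, -0.82)
(u₂, v₂) = (-0.46, -0.82) − 0.04·(-1.22, -3.54) = (-0.4112, -0.6784)
∂J/∂u at (-0.4112, -0.6784) = -1.2544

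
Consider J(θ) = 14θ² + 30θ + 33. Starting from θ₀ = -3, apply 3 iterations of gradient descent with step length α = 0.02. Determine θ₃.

J′(θ) = 28θ + 30
θ₁ = -3 − 0.02·(-54) = -1.92
θ₂ = -1.92 − 0.02·(-23.76) = -1.4448
θ₃ = -1.4448 − 0.02·(-10.4544) = -1.235712

-1.235712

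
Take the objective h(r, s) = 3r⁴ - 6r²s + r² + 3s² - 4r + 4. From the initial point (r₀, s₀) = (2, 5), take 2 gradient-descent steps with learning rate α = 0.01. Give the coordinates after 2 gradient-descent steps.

(2.21434112, 4.944656)

∇h = (12r³ - 12rs + 2r - 4, -6r² + 6s)
Step 1: at (2, 5), ∇h = (-24, 6) → (2, 5) − 0.01·(-24, 6) = (2.24, 4.94)
Step 2: at (2.24, 4.94), ∇h = (2.565888, -0.4656) → (2.24, 4.94) − 0.01·(2.565888, -0.4656) = (2.21434112, 4.944656)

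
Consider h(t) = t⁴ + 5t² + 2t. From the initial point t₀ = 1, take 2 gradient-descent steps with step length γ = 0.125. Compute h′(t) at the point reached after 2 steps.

h′(t) = 4t³ + 10t + 2
Step 1: h′(1) = 16; t₁ = 1 − 0.125·16 = -1
Step 2: h′(-1) = -12; t₂ = -1 − 0.125·(-12) = 0.5
h′(t) at (0.5) = 7.5

7.5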